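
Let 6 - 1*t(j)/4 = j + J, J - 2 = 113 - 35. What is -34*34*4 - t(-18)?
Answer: -4400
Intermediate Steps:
J = 80 (J = 2 + (113 - 35) = 2 + 78 = 80)
t(j) = -296 - 4*j (t(j) = 24 - 4*(j + 80) = 24 - 4*(80 + j) = 24 + (-320 - 4*j) = -296 - 4*j)
-34*34*4 - t(-18) = -34*34*4 - (-296 - 4*(-18)) = -1156*4 - (-296 + 72) = -4624 - 1*(-224) = -4624 + 224 = -4400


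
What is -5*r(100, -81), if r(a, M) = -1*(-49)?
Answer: -245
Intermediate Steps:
r(a, M) = 49
-5*r(100, -81) = -5*49 = -245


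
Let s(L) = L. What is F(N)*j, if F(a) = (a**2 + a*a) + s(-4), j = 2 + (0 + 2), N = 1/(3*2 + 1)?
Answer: -776/49 ≈ -15.837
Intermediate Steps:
N = 1/7 (N = 1/(6 + 1) = 1/7 ≈ 0.14286)
j = 4 (j = 2 + 2 = 4)
F(a) = -4 + 2*a**2 (F(a) = (a**2 + a*a) - 4 = (a**2 + a**2) - 4 = 2*a**2 - 4 = -4 + 2*a**2)
F(N)*j = (-4 + 2*(1/7)**2)*4 = (-4 + 2*(1/49))*4 = (-4 + 2/49)*4 = -194/49*4 = -776/49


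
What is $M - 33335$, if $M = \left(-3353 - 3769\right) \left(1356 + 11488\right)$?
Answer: $-91508303$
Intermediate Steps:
$M = -91474968$ ($M = \left(-7122\right) 12844 = -91474968$)
$M - 33335 = -91474968 - 33335 = -91508303$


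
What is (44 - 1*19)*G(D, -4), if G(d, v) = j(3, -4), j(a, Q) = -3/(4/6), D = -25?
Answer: -225/2 ≈ -112.50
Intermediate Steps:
j(a, Q) = -9/2 (j(a, Q) = -3/(4*(⅙)) = -3/⅔ = -3*3/2 = -9/2)
G(d, v) = -9/2
(44 - 1*19)*G(D, -4) = (44 - 1*19)*(-9/2) = (44 - 19)*(-9/2) = 25*(-9/2) = -225/2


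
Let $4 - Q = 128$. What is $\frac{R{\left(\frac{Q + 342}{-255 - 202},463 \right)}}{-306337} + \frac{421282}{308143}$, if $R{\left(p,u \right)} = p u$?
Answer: $\frac{59008900769100}{43138790201287} \approx 1.3679$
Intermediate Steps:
$Q = -124$ ($Q = 4 - 128 = -124$)
$\frac{R{\left(\frac{Q + 342}{-255 - 202},463 \right)}}{-306337} + \frac{421282}{308143} = \frac{\frac{-124 + 342}{-255 - 202} \cdot 463}{-306337} + \frac{421282}{308143} = \frac{218}{-457} \cdot 463 \left(- \frac{1}{306337}\right) + 421282 \cdot \frac{1}{308143} = 218 \left(- \frac{1}{457}\right) 463 \left(- \frac{1}{306337}\right) + \frac{421282}{308143} = \left(- \frac{218}{457}\right) 463 \left(- \frac{1}{306337}\right) + \frac{421282}{308143} = \left(- \frac{100934}{457}\right) \left(- \frac{1}{306337}\right) + \frac{421282}{308143} = \frac{100934}{139996009} + \frac{421282}{308143} = \frac{59008900769100}{43138790201287}$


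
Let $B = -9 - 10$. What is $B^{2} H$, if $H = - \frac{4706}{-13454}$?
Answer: $\frac{849433}{6727} \approx 126.27$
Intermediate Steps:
$H = \frac{2353}{6727}$ ($H = \left(-4706\right) \left(- \frac{1}{13454}\right) = \frac{2353}{6727} \approx 0.34978$)
$B = -19$ ($B = -9 - 10 = -19$)
$B^{2} H = \left(-19\right)^{2} \cdot \frac{2353}{6727} = 361 \cdot \frac{2353}{6727} = \frac{849433}{6727}$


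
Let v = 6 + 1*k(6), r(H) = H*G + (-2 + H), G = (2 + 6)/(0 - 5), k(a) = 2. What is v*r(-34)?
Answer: 736/5 ≈ 147.20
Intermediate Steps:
G = -8/5 (G = 8/(-5) = 8*(-⅕) = -8/5 ≈ -1.6000)
r(H) = -2 - 3*H/5 (r(H) = H*(-8/5) + (-2 + H) = -8*H/5 + (-2 + H) = -2 - 3*H/5)
v = 8 (v = 6 + 1*2 = 6 + 2 = 8)
v*r(-34) = 8*(-2 - ⅗*(-34)) = 8*(-2 + 102/5) = 8*(92/5) = 736/5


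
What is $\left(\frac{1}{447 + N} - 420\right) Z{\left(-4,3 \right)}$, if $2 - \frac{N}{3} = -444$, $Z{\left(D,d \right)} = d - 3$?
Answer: $0$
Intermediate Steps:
$Z{\left(D,d \right)} = -3 + d$ ($Z{\left(D,d \right)} = d - 3 = -3 + d$)
$N = 1338$ ($N = 6 - -1332 = 6 + 1332 = 1338$)
$\left(\frac{1}{447 + N} - 420\right) Z{\left(-4,3 \right)} = \left(\frac{1}{447 + 1338} - 420\right) \left(-3 + 3\right) = \left(\frac{1}{1785} - 420\right) 0 = \left(- \frac{749699}{1785}\right) 0 = 0$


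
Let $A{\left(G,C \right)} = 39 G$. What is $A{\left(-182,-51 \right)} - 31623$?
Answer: $-38721$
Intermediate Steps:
$A{\left(-182,-51 \right)} - 31623 = 39 \left(-182\right) - 31623 = -7098 - 31623 = -38721$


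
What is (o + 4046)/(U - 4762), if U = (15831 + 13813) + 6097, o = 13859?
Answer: 17905/30979 ≈ 0.57797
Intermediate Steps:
U = 35741 (U = 29644 + 6097 = 35741)
(o + 4046)/(U - 4762) = (13859 + 4046)/(35741 - 4762) = 17905/30979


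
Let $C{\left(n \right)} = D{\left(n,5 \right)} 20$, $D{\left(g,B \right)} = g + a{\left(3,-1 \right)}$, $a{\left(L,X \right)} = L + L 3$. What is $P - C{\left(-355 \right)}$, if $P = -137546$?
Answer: $-130686$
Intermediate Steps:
$a{\left(L,X \right)} = 4 L$ ($a{\left(L,X \right)} = L + 3 L = 4 L$)
$D{\left(g,B \right)} = 12 + g$ ($D{\left(g,B \right)} = g + 4 \cdot 3 = g + 12 = 12 + g$)
$C{\left(n \right)} = 240 + 20 n$ ($C{\left(n \right)} = \left(12 + n\right) 20 = 240 + 20 n$)
$P - C{\left(-355 \right)} = -137546 - \left(240 + 20 \left(-355\right)\right) = -137546 - \left(240 - 7100\right) = -137546 - -6860 = -137546 + 6860 = -130686$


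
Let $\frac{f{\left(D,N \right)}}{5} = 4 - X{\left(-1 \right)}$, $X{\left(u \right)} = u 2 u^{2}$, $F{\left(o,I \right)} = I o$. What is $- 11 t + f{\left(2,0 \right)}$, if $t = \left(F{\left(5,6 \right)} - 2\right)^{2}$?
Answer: $-8594$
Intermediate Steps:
$X{\left(u \right)} = 2 u^{3}$ ($X{\left(u \right)} = 2 u u^{2} = 2 u^{3}$)
$f{\left(D,N \right)} = 30$ ($f{\left(D,N \right)} = 5 \left(4 - 2 \left(-1\right)^{3}\right) = 5 \left(4 - 2 \left(-1\right)\right) = 5 \left(4 - -2\right) = 5 \left(4 + 2\right) = 5 \cdot 6 = 30$)
$t = 784$ ($t = \left(6 \cdot 5 - 2\right)^{2} = \left(30 - 2\right)^{2} = 28^{2} = 784$)
$- 11 t + f{\left(2,0 \right)} = \left(-11\right) 784 + 30 = -8624 + 30 = -8594$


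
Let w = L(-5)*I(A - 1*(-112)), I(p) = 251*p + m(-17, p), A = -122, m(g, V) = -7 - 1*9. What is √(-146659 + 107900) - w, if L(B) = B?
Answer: -12630 + 7*I*√791 ≈ -12630.0 + 196.87*I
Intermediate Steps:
m(g, V) = -16 (m(g, V) = -7 - 9 = -16)
I(p) = -16 + 251*p (I(p) = 251*p - 16 = -16 + 251*p)
w = 12630 (w = -5*(-16 + 251*(-122 - 1*(-112))) = -5*(-16 + 251*(-122 + 112)) = -5*(-16 + 251*(-10)) = -5*(-16 - 2510) = -5*(-2526) = 12630)
√(-146659 + 107900) - w = √(-146659 + 107900) - 1*12630 = √(-38759) - 12630 = 7*I*√791 - 12630 = -12630 + 7*I*√791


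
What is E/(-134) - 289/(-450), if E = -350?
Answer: 98113/30150 ≈ 3.2542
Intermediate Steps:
E/(-134) - 289/(-450) = -350/(-134) - 289/(-450) = -350*(-1/134) - 289*(-1/450) = 175/67 + 289/450 = 98113/30150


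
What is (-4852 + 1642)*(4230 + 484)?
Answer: -15131940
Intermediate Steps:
(-4852 + 1642)*(4230 + 484) = -3210*4714 = -15131940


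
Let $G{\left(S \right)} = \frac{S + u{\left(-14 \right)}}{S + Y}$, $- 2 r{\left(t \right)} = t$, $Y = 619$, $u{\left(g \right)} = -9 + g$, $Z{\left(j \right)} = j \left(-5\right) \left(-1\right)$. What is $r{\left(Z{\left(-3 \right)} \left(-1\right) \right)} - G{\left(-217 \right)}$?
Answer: $- \frac{925}{134} \approx -6.903$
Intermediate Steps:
$Z{\left(j \right)} = 5 j$ ($Z{\left(j \right)} = - 5 j \left(-1\right) = 5 j$)
$r{\left(t \right)} = - \frac{t}{2}$
$G{\left(S \right)} = \frac{-23 + S}{619 + S}$ ($G{\left(S \right)} = \frac{S - 23}{S + 619} = \frac{S - 23}{619 + S} = \frac{-23 + S}{619 + S}$)
$r{\left(Z{\left(-3 \right)} \left(-1\right) \right)} - G{\left(-217 \right)} = - \frac{5 \left(-3\right) \left(-1\right)}{2} - \frac{-23 - 217}{619 - 217} = - \frac{\left(-15\right) \left(-1\right)}{2} - \frac{1}{402} \left(-240\right) = \left(- \frac{1}{2}\right) 15 - \frac{1}{402} \left(-240\right) = - \frac{15}{2} - - \frac{40}{67} = - \frac{15}{2} + \frac{40}{67} = - \frac{925}{134}$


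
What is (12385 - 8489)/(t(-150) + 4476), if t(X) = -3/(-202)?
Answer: 786992/904155 ≈ 0.87042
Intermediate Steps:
t(X) = 3/202 (t(X) = -3*(-1/202) = 3/202)
(12385 - 8489)/(t(-150) + 4476) = (12385 - 8489)/(3/202 + 4476) = 3896/(904155/202) = 3896*(202/904155) = 786992/904155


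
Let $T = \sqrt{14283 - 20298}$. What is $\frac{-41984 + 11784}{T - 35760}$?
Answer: $\frac{71996800}{85252241} + \frac{6040 i \sqrt{6015}}{255756723} \approx 0.84451 + 0.0018316 i$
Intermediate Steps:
$T = i \sqrt{6015}$ ($T = \sqrt{-6015} = i \sqrt{6015} \approx 77.556 i$)
$\frac{-41984 + 11784}{T - 35760} = \frac{-41984 + 11784}{i \sqrt{6015} - 35760} = - \frac{30200}{-35760 + i \sqrt{6015}}$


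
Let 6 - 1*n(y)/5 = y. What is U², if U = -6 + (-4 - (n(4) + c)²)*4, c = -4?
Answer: 27556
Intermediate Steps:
n(y) = 30 - 5*y
U = -166 (U = -6 + (-4 - ((30 - 5*4) - 4)²)*4 = -6 + (-4 - ((30 - 20) - 4)²)*4 = -6 + (-4 - (10 - 4)²)*4 = -6 + (-4 - 1*6²)*4 = -6 + (-4 - 1*36)*4 = -6 + (-4 - 36)*4 = -6 - 40*4 = -6 - 160 = -166)
U² = (-166)² = 27556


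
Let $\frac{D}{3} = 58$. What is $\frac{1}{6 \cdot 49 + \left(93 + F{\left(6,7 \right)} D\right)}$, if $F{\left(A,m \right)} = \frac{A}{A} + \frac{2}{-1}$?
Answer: $\frac{1}{213} \approx 0.0046948$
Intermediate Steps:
$D = 174$ ($D = 3 \cdot 58 = 174$)
$F{\left(A,m \right)} = -1$ ($F{\left(A,m \right)} = 1 + 2 \left(-1\right) = 1 - 2 = -1$)
$\frac{1}{6 \cdot 49 + \left(93 + F{\left(6,7 \right)} D\right)} = \frac{1}{6 \cdot 49 + \left(93 - 174\right)} = \frac{1}{294 + \left(93 - 174\right)} = \frac{1}{294 - 81} = \frac{1}{213}$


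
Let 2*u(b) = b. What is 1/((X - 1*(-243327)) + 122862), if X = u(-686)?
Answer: 1/365846 ≈ 2.7334e-6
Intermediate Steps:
u(b) = b/2
X = -343 (X = (½)*(-686) = -343)
1/((X - 1*(-243327)) + 122862) = 1/((-343 - 1*(-243327)) + 122862) = 1/((-343 + 243327) + 122862) = 1/(242984 + 122862) = 1/365846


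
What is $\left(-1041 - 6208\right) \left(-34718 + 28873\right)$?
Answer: $42370405$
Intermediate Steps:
$\left(-1041 - 6208\right) \left(-34718 + 28873\right) = \left(-7249\right) \left(-5845\right) = 42370405$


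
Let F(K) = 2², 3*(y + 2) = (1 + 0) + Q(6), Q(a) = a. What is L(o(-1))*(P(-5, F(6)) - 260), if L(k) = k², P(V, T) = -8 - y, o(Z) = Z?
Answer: -805/3 ≈ -268.33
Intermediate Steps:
y = ⅓ (y = -2 + ((1 + 0) + 6)/3 = -2 + (1 + 6)/3 = -2 + (⅓)*7 = -2 + 7/3 = ⅓ ≈ 0.33333)
F(K) = 4
P(V, T) = -25/3 (P(V, T) = -8 - 1*⅓ = -8 - ⅓ = -25/3)
L(o(-1))*(P(-5, F(6)) - 260) = (-1)²*(-25/3 - 260) = 1*(-805/3) = -805/3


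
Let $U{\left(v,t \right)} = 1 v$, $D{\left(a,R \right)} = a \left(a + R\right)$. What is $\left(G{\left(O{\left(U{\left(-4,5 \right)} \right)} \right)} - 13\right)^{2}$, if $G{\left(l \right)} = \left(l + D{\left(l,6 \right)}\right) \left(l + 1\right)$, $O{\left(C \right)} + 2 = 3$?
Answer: $9$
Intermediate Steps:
$D{\left(a,R \right)} = a \left(R + a\right)$
$U{\left(v,t \right)} = v$
$O{\left(C \right)} = 1$ ($O{\left(C \right)} = -2 + 3 = 1$)
$G{\left(l \right)} = \left(1 + l\right) \left(l + l \left(6 + l\right)\right)$ ($G{\left(l \right)} = \left(l + l \left(6 + l\right)\right) \left(l + 1\right) = \left(l + l \left(6 + l\right)\right) \left(1 + l\right) = \left(1 + l\right) \left(l + l \left(6 + l\right)\right)$)
$\left(G{\left(O{\left(U{\left(-4,5 \right)} \right)} \right)} - 13\right)^{2} = \left(1 \left(7 + 1^{2} + 8 \cdot 1\right) - 13\right)^{2} = \left(1 \left(7 + 1 + 8\right) - 13\right)^{2} = \left(1 \cdot 16 - 13\right)^{2} = \left(16 - 13\right)^{2} = 3^{2} = 9$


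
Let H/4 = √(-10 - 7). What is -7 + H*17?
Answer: -7 + 68*I*√17 ≈ -7.0 + 280.37*I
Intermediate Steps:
H = 4*I*√17 (H = 4*√(-10 - 7) = 4*√(-17) = 4*(I*√17) = 4*I*√17 ≈ 16.492*I)
-7 + H*17 = -7 + (4*I*√17)*17 = -7 + 68*I*√17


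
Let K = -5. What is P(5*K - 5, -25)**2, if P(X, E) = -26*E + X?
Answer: 384400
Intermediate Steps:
P(X, E) = X - 26*E
P(5*K - 5, -25)**2 = ((5*(-5) - 5) - 26*(-25))**2 = ((-25 - 5) + 650)**2 = (-30 + 650)**2 = 620**2 = 384400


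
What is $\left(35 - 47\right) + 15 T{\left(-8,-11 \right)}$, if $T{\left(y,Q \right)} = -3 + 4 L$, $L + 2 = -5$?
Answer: $-477$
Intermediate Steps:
$L = -7$ ($L = -2 - 5 = -7$)
$T{\left(y,Q \right)} = -31$ ($T{\left(y,Q \right)} = -3 + 4 \left(-7\right) = -3 - 28 = -31$)
$\left(35 - 47\right) + 15 T{\left(-8,-11 \right)} = \left(35 - 47\right) + 15 \left(-31\right) = -12 - 465 = -477$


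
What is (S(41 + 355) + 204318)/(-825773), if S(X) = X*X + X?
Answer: -27810/63521 ≈ -0.43781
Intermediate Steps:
S(X) = X + X² (S(X) = X² + X = X + X²)
(S(41 + 355) + 204318)/(-825773) = ((41 + 355)*(1 + (41 + 355)) + 204318)/(-825773) = (396*(1 + 396) + 204318)*(-1/825773) = (396*397 + 204318)*(-1/825773) = (157212 + 204318)*(-1/825773) = 361530*(-1/825773) = -27810/63521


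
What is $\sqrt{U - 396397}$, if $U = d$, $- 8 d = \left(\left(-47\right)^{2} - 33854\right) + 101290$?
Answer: $\frac{i \sqrt{6481642}}{4} \approx 636.48 i$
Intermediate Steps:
$d = - \frac{69645}{8}$ ($d = - \frac{\left(\left(-47\right)^{2} - 33854\right) + 101290}{8} = - \frac{\left(2209 - 33854\right) + 101290}{8} = - \frac{-31645 + 101290}{8} = \left(- \frac{1}{8}\right) 69645 = - \frac{69645}{8} \approx -8705.6$)
$U = - \frac{69645}{8} \approx -8705.6$
$\sqrt{U - 396397} = \sqrt{- \frac{69645}{8} - 396397} = \sqrt{- \frac{3240821}{8}} = \frac{i \sqrt{6481642}}{4}$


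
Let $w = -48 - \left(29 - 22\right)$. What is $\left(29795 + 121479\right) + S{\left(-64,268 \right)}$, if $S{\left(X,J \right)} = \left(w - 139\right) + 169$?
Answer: $151249$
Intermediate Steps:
$w = -55$ ($w = -48 - \left(29 - 22\right) = -48 - 7 = -55$)
$S{\left(X,J \right)} = -25$ ($S{\left(X,J \right)} = \left(-55 - 139\right) + 169 = -194 + 169 = -25$)
$\left(29795 + 121479\right) + S{\left(-64,268 \right)} = \left(29795 + 121479\right) - 25 = 151274 - 25 = 151249$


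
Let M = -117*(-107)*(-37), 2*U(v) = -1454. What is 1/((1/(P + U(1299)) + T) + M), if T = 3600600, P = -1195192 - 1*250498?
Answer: 1446417/4537984356548 ≈ 3.1874e-7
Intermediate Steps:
P = -1445690 (P = -1195192 - 250498 = -1445690)
U(v) = -727 (U(v) = (½)*(-1454) = -727)
M = -463203 (M = 12519*(-37) = -463203)
1/((1/(P + U(1299)) + T) + M) = 1/((1/(-1445690 - 727) + 3600600) - 463203) = 1/((1/(-1446417) + 3600600) - 463203) = 1/((-1/1446417 + 3600600) - 463203) = 1/(5207969050199/1446417 - 463203) = 1/(4537984356548/1446417) = 1446417/4537984356548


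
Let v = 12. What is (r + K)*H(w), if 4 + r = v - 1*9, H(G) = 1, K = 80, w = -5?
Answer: 79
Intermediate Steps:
r = -1 (r = -4 + (12 - 1*9) = -4 + (12 - 9) = -4 + 3 = -1)
(r + K)*H(w) = (-1 + 80)*1 = 79*1 = 79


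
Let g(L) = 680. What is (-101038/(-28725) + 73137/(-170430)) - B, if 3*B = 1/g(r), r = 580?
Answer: 22842932051/7397798200 ≈ 3.0878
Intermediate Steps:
B = 1/2040 (B = (1/3)/680 = (1/3)*(1/680) = 1/2040 ≈ 0.00049020)
(-101038/(-28725) + 73137/(-170430)) - B = (-101038/(-28725) + 73137/(-170430)) - 1*1/2040 = (-101038*(-1/28725) + 73137*(-1/170430)) - 1/2040 = (101038/28725 - 24379/56810) - 1/2040 = 1007936401/326373450 - 1/2040 = 22842932051/7397798200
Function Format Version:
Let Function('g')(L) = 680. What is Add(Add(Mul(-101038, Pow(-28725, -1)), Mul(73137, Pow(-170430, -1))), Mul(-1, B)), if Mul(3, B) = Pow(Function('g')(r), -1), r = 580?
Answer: Rational(22842932051, 7397798200) ≈ 3.0878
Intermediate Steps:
B = Rational(1, 2040) (B = Mul(Rational(1, 3), Pow(680, -1)) = Mul(Rational(1, 3), Rational(1, 680)) = Rational(1, 2040) ≈ 0.00049020)
Add(Add(Mul(-101038, Pow(-28725, -1)), Mul(73137, Pow(-170430, -1))), Mul(-1, B)) = Add(Add(Mul(-101038, Pow(-28725, -1)), Mul(73137, Pow(-170430, -1))), Mul(-1, Rational(1, 2040))) = Add(Add(Mul(-101038, Rational(-1, 28725)), Mul(73137, Rational(-1, 170430))), Rational(-1, 2040)) = Add(Add(Rational(101038, 28725), Rational(-24379, 56810)), Rational(-1, 2040)) = Add(Rational(1007936401, 326373450), Rational(-1, 2040)) = Rational(22842932051, 7397798200)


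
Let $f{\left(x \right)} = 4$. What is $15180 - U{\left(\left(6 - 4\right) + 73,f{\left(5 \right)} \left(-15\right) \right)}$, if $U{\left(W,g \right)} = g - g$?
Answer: $15180$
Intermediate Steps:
$U{\left(W,g \right)} = 0$
$15180 - U{\left(\left(6 - 4\right) + 73,f{\left(5 \right)} \left(-15\right) \right)} = 15180 - 0 = 15180 + 0 = 15180$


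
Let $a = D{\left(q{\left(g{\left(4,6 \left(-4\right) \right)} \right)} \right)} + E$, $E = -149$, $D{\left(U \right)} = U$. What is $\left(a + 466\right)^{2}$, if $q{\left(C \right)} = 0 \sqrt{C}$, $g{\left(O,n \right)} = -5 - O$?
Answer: $100489$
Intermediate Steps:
$q{\left(C \right)} = 0$
$a = -149$ ($a = 0 - 149 = -149$)
$\left(a + 466\right)^{2} = \left(-149 + 466\right)^{2} = 317^{2} = 100489$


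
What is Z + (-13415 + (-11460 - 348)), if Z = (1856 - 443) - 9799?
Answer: -33609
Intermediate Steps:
Z = -8386 (Z = 1413 - 9799 = -8386)
Z + (-13415 + (-11460 - 348)) = -8386 + (-13415 + (-11460 - 348)) = -8386 + (-13415 - 11808) = -8386 - 25223 = -33609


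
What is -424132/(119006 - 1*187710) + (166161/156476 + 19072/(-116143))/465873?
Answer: 224434444609811751547/36355519672085093016 ≈ 6.1733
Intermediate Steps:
-424132/(119006 - 1*187710) + (166161/156476 + 19072/(-116143))/465873 = -424132/(119006 - 187710) + (166161*(1/156476) + 19072*(-1/116143))*(1/465873) = -424132/(-68704) + (166161/156476 - 19072/116143)*(1/465873) = -424132*(-1/68704) + (16314126751/18173592068)*(1/465873) = 106033/17176 + 16314126751/8466585857495364 = 224434444609811751547/36355519672085093016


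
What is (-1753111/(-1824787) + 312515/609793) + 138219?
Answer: 3751311528657177/27140057051 ≈ 1.3822e+5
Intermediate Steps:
(-1753111/(-1824787) + 312515/609793) + 138219 = (-1753111*(-1/1824787) + 312515*(1/609793)) + 138219 = (1753111/1824787 + 312515/609793) + 138219 = 39983125008/27140057051 + 138219 = 3751311528657177/27140057051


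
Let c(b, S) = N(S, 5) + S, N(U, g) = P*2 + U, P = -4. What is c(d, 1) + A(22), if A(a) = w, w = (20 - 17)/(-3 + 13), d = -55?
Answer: -57/10 ≈ -5.7000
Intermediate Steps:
N(U, g) = -8 + U (N(U, g) = -4*2 + U = -8 + U)
c(b, S) = -8 + 2*S (c(b, S) = (-8 + S) + S = -8 + 2*S)
w = 3/10 ≈ 0.30000
A(a) = 3/10
c(d, 1) + A(22) = (-8 + 2*1) + 3/10 = (-8 + 2) + 3/10 = -6 + 3/10 = -57/10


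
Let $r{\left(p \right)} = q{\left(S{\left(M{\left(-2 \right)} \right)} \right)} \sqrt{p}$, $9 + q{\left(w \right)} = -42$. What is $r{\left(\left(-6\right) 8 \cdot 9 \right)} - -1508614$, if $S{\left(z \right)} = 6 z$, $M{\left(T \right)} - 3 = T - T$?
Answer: $1508614 - 612 i \sqrt{3} \approx 1.5086 \cdot 10^{6} - 1060.0 i$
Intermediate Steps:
$M{\left(T \right)} = 3$ ($M{\left(T \right)} = 3 + \left(T - T\right) = 3 + 0 = 3$)
$q{\left(w \right)} = -51$ ($q{\left(w \right)} = -9 - 42 = -51$)
$r{\left(p \right)} = - 51 \sqrt{p}$
$r{\left(\left(-6\right) 8 \cdot 9 \right)} - -1508614 = - 51 \sqrt{\left(-6\right) 8 \cdot 9} - -1508614 = - 51 \sqrt{\left(-48\right) 9} + 1508614 = - 51 \sqrt{-432} + 1508614 = - 51 \cdot 12 i \sqrt{3} + 1508614 = - 612 i \sqrt{3} + 1508614 = 1508614 - 612 i \sqrt{3}$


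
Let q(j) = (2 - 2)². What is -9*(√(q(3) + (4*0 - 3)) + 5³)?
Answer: -1125 - 9*I*√3 ≈ -1125.0 - 15.588*I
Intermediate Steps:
q(j) = 0 (q(j) = 0² = 0)
-9*(√(q(3) + (4*0 - 3)) + 5³) = -9*(√(0 + (4*0 - 3)) + 5³) = -9*(√(0 + (0 - 3)) + 125) = -9*(√(0 - 3) + 125) = -9*(√(-3) + 125) = -9*(I*√3 + 125) = -9*(125 + I*√3) = -1125 - 9*I*√3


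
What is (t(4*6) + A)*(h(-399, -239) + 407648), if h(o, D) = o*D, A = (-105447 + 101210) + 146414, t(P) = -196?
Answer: 71417720829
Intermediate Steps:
A = 142177 (A = -4237 + 146414 = 142177)
h(o, D) = D*o
(t(4*6) + A)*(h(-399, -239) + 407648) = (-196 + 142177)*(-239*(-399) + 407648) = 141981*(95361 + 407648) = 141981*503009 = 71417720829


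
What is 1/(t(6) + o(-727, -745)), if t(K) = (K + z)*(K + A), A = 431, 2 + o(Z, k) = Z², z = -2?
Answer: 1/530275 ≈ 1.8858e-6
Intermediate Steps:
o(Z, k) = -2 + Z²
t(K) = (-2 + K)*(431 + K) (t(K) = (K - 2)*(K + 431) = (-2 + K)*(431 + K))
1/(t(6) + o(-727, -745)) = 1/((-862 + 6² + 429*6) + (-2 + (-727)²)) = 1/((-862 + 36 + 2574) + (-2 + 528529)) = 1/(1748 + 528527) = 1/530275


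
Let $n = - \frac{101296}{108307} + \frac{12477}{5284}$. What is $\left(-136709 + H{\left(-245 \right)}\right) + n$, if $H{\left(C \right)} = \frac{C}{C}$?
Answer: $- \frac{78236377754729}{572294188} \approx -1.3671 \cdot 10^{5}$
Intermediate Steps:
$H{\left(C \right)} = 1$
$n = \frac{816098375}{572294188}$ ($n = \left(-101296\right) \frac{1}{108307} + 12477 \cdot \frac{1}{5284} = - \frac{101296}{108307} + \frac{12477}{5284} = \frac{816098375}{572294188} \approx 1.426$)
$\left(-136709 + H{\left(-245 \right)}\right) + n = \left(-136709 + 1\right) + \frac{816098375}{572294188} = -136708 + \frac{816098375}{572294188} = - \frac{78236377754729}{572294188}$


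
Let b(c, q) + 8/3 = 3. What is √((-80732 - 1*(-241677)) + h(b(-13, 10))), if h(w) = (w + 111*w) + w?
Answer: 2*√362211/3 ≈ 401.23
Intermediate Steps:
b(c, q) = ⅓ (b(c, q) = -8/3 + 3 = ⅓)
h(w) = 113*w (h(w) = 112*w + w = 113*w)
√((-80732 - 1*(-241677)) + h(b(-13, 10))) = √((-80732 - 1*(-241677)) + 113*(⅓)) = √((-80732 + 241677) + 113/3) = √(160945 + 113/3) = √(482948/3) = 2*√362211/3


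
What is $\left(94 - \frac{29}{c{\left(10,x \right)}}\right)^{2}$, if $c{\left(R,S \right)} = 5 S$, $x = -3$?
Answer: $\frac{2070721}{225} \approx 9203.2$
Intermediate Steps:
$\left(94 - \frac{29}{c{\left(10,x \right)}}\right)^{2} = \left(94 - \frac{29}{5 \left(-3\right)}\right)^{2} = \left(94 - \frac{29}{-15}\right)^{2} = \left(94 - - \frac{29}{15}\right)^{2} = \left(94 + \frac{29}{15}\right)^{2} = \left(\frac{1439}{15}\right)^{2} = \frac{2070721}{225}$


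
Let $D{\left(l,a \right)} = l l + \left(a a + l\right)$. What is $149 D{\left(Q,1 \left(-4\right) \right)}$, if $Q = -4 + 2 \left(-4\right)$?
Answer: $22052$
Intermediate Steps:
$Q = -12$ ($Q = -4 - 8 = -12$)
$D{\left(l,a \right)} = l + a^{2} + l^{2}$ ($D{\left(l,a \right)} = l^{2} + \left(a^{2} + l\right) = l^{2} + \left(l + a^{2}\right) = l + a^{2} + l^{2}$)
$149 D{\left(Q,1 \left(-4\right) \right)} = 149 \left(-12 + \left(1 \left(-4\right)\right)^{2} + \left(-12\right)^{2}\right) = 149 \left(-12 + \left(-4\right)^{2} + 144\right) = 149 \left(-12 + 16 + 144\right) = 149 \cdot 148 = 22052$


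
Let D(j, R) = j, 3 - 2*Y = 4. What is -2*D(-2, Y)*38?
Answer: 152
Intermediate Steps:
Y = -½ (Y = 3/2 - ½*4 = 3/2 - 2 = -½ ≈ -0.50000)
-2*D(-2, Y)*38 = -2*(-2)*38 = 4*38 = 152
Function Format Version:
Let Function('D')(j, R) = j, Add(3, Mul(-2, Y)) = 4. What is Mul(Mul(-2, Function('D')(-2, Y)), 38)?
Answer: 152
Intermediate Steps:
Y = Rational(-1, 2) (Y = Add(Rational(3, 2), Mul(Rational(-1, 2), 4)) = Add(Rational(3, 2), -2) = Rational(-1, 2) ≈ -0.50000)
Mul(Mul(-2, Function('D')(-2, Y)), 38) = Mul(Mul(-2, -2), 38) = Mul(4, 38) = 152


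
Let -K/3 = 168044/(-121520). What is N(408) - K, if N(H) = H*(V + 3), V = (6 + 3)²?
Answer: 1041057327/30380 ≈ 34268.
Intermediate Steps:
V = 81 (V = 9² = 81)
N(H) = 84*H (N(H) = H*(81 + 3) = H*84 = 84*H)
K = 126033/30380 (K = -504132/(-121520) = -504132*(-1)/121520 = -3*(-42011/30380) = 126033/30380 ≈ 4.1486)
N(408) - K = 84*408 - 1*126033/30380 = 34272 - 126033/30380 = 1041057327/30380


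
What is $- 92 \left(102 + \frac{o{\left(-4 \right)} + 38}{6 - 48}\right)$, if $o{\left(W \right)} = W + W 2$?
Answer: $- \frac{195868}{21} \approx -9327.0$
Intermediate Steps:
$o{\left(W \right)} = 3 W$ ($o{\left(W \right)} = W + 2 W = 3 W$)
$- 92 \left(102 + \frac{o{\left(-4 \right)} + 38}{6 - 48}\right) = - 92 \left(102 + \frac{3 \left(-4\right) + 38}{6 - 48}\right) = - 92 \left(102 + \frac{-12 + 38}{-42}\right) = - 92 \left(102 + 26 \left(- \frac{1}{42}\right)\right) = - 92 \left(102 - \frac{13}{21}\right) = \left(-92\right) \frac{2129}{21} = - \frac{195868}{21}$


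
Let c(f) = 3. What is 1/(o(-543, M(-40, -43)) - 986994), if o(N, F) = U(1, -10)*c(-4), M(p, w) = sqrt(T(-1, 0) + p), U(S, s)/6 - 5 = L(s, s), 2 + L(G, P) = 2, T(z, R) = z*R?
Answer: -1/986904 ≈ -1.0133e-6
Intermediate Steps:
T(z, R) = R*z
L(G, P) = 0 (L(G, P) = -2 + 2 = 0)
U(S, s) = 30 (U(S, s) = 30 + 6*0 = 30 + 0 = 30)
M(p, w) = sqrt(p) (M(p, w) = sqrt(0*(-1) + p) = sqrt(0 + p) = sqrt(p))
o(N, F) = 90 (o(N, F) = 30*3 = 90)
1/(o(-543, M(-40, -43)) - 986994) = 1/(90 - 986994) = 1/(-986904) = -1/986904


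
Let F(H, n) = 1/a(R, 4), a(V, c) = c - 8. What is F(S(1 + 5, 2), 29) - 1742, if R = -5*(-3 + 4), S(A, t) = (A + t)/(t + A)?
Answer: -6969/4 ≈ -1742.3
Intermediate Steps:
S(A, t) = 1 (S(A, t) = (A + t)/(A + t) = 1)
R = -5 (R = -5*1 = -5)
a(V, c) = -8 + c
F(H, n) = -1/4 (F(H, n) = 1/(-8 + 4) = 1/(-4) = -1/4)
F(S(1 + 5, 2), 29) - 1742 = -1/4 - 1742 = -6969/4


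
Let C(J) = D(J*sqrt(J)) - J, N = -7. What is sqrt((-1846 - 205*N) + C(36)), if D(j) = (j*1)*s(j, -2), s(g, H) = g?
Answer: sqrt(46209) ≈ 214.96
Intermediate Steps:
D(j) = j**2 (D(j) = (j*1)*j = j*j = j**2)
C(J) = J**3 - J (C(J) = (J*sqrt(J))**2 - J = (J**(3/2))**2 - J = J**3 - J)
sqrt((-1846 - 205*N) + C(36)) = sqrt((-1846 - 205*(-7)) + (36**3 - 1*36)) = sqrt((-1846 + 1435) + (46656 - 36)) = sqrt(-411 + 46620) = sqrt(46209)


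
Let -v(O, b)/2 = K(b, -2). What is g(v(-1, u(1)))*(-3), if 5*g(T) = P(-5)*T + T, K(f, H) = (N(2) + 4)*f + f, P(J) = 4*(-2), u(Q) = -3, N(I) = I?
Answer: 882/5 ≈ 176.40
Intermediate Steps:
P(J) = -8
K(f, H) = 7*f (K(f, H) = (2 + 4)*f + f = 6*f + f = 7*f)
v(O, b) = -14*b
g(T) = -7*T/5 (g(T) = (-8*T + T)/5 = (-7*T)/5 = -7*T/5)
g(v(-1, u(1)))*(-3) = -(-98)*(-3)/5*(-3) = -7/5*42*(-3) = -294/5*(-3) = 882/5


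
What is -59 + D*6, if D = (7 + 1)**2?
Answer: 325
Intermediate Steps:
D = 64 (D = 8**2 = 64)
-59 + D*6 = -59 + 64*6 = -59 + 384 = 325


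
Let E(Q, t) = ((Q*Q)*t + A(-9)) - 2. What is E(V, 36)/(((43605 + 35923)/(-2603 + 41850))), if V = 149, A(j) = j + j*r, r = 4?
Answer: 31365770683/79528 ≈ 3.9440e+5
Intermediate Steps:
A(j) = 5*j (A(j) = j + j*4 = j + 4*j = 5*j)
E(Q, t) = -47 + t*Q² (E(Q, t) = ((Q*Q)*t + 5*(-9)) - 2 = (Q²*t - 45) - 2 = (t*Q² - 45) - 2 = (-45 + t*Q²) - 2 = -47 + t*Q²)
E(V, 36)/(((43605 + 35923)/(-2603 + 41850))) = (-47 + 36*149²)/(((43605 + 35923)/(-2603 + 41850))) = (-47 + 36*22201)/((79528/39247)) = (-47 + 799236)/((79528*(1/39247))) = 799189/(79528/39247) = 799189*(39247/79528) = 31365770683/79528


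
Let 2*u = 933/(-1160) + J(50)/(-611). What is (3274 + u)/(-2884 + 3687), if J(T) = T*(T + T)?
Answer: 4634590417/1138268560 ≈ 4.0716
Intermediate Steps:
J(T) = 2*T² (J(T) = T*(2*T) = 2*T²)
u = -6370063/1417520 (u = (933/(-1160) + (2*50²)/(-611))/2 = (933*(-1/1160) + (2*2500)*(-1/611))/2 = (-933/1160 + 5000*(-1/611))/2 = (-933/1160 - 5000/611)/2 = (½)*(-6370063/708760) = -6370063/1417520 ≈ -4.4938)
(3274 + u)/(-2884 + 3687) = (3274 - 6370063/1417520)/(-2884 + 3687) = (4634590417/1417520)/803 = (4634590417/1417520)*(1/803) = 4634590417/1138268560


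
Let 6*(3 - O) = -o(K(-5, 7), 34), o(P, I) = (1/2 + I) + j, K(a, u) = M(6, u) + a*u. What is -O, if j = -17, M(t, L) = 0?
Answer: -71/12 ≈ -5.9167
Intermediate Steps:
K(a, u) = a*u (K(a, u) = 0 + a*u = a*u)
o(P, I) = -33/2 + I (o(P, I) = (1/2 + I) - 17 = (½ + I) - 17 = -33/2 + I)
O = 71/12 (O = 3 - (-1)*(-33/2 + 34)/6 = 3 - (-1)*35/(6*2) = 3 - ⅙*(-35/2) = 3 + 35/12 = 71/12 ≈ 5.9167)
-O = -1*71/12 = -71/12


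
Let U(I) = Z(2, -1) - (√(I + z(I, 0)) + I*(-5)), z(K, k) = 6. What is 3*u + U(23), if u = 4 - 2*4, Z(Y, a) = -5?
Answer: 98 - √29 ≈ 92.615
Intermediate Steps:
u = -4 (u = 4 - 8 = -4)
U(I) = -5 - √(6 + I) + 5*I (U(I) = -5 - (√(I + 6) + I*(-5)) = -5 - (√(6 + I) - 5*I) = -5 + (-√(6 + I) + 5*I) = -5 - √(6 + I) + 5*I)
3*u + U(23) = 3*(-4) + (-5 - √(6 + 23) + 5*23) = -12 + (-5 - √29 + 115) = -12 + (110 - √29) = 98 - √29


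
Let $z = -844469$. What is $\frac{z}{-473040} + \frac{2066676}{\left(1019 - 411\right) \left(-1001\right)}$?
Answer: $- \frac{14489682059}{8996747760} \approx -1.6105$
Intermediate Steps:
$\frac{z}{-473040} + \frac{2066676}{\left(1019 - 411\right) \left(-1001\right)} = - \frac{844469}{-473040} + \frac{2066676}{\left(1019 - 411\right) \left(-1001\right)} = \left(-844469\right) \left(- \frac{1}{473040}\right) + \frac{2066676}{608 \left(-1001\right)} = \frac{844469}{473040} + \frac{2066676}{-608608} = \frac{844469}{473040} + 2066676 \left(- \frac{1}{608608}\right) = \frac{844469}{473040} - \frac{516669}{152152} = - \frac{14489682059}{8996747760}$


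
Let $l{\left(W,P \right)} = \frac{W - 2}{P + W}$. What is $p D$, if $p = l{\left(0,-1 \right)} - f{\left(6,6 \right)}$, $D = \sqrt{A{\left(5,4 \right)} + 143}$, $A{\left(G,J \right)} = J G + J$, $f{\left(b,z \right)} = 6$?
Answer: $- 4 \sqrt{167} \approx -51.691$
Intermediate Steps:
$l{\left(W,P \right)} = \frac{-2 + W}{P + W}$
$A{\left(G,J \right)} = J + G J$ ($A{\left(G,J \right)} = G J + J = J + G J$)
$D = \sqrt{167}$ ($D = \sqrt{4 \left(1 + 5\right) + 143} = \sqrt{4 \cdot 6 + 143} = \sqrt{24 + 143} = \sqrt{167} \approx 12.923$)
$p = -4$ ($p = \frac{-2 + 0}{-1 + 0} - 6 = \frac{1}{-1} \left(-2\right) - 6 = \left(-1\right) \left(-2\right) - 6 = 2 - 6 = -4$)
$p D = - 4 \sqrt{167}$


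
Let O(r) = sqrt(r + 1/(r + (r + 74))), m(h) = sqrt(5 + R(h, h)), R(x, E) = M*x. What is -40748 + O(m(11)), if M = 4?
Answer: -40748 + sqrt(13574)/44 ≈ -40745.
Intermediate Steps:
R(x, E) = 4*x
m(h) = sqrt(5 + 4*h)
O(r) = sqrt(r + 1/(74 + 2*r)) (O(r) = sqrt(r + 1/(r + (74 + r))) = sqrt(r + 1/(74 + 2*r)))
-40748 + O(m(11)) = -40748 + sqrt(2/(37 + sqrt(5 + 4*11)) + 4*sqrt(5 + 4*11))/2 = -40748 + sqrt(2/(37 + sqrt(5 + 44)) + 4*sqrt(5 + 44))/2 = -40748 + sqrt(2/(37 + sqrt(49)) + 4*sqrt(49))/2 = -40748 + sqrt(2/(37 + 7) + 4*7)/2 = -40748 + sqrt(2/44 + 28)/2 = -40748 + sqrt(2*(1/44) + 28)/2 = -40748 + sqrt(1/22 + 28)/2 = -40748 + sqrt(617/22)/2 = -40748 + (sqrt(13574)/22)/2 = -40748 + sqrt(13574)/44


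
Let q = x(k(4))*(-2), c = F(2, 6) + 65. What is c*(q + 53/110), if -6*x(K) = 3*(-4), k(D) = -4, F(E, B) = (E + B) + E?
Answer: -5805/22 ≈ -263.86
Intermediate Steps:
F(E, B) = B + 2*E (F(E, B) = (B + E) + E = B + 2*E)
x(K) = 2 (x(K) = -(-4)/2 = -⅙*(-12) = 2)
c = 75 (c = (6 + 2*2) + 65 = (6 + 4) + 65 = 10 + 65 = 75)
q = -4 (q = 2*(-2) = -4)
c*(q + 53/110) = 75*(-4 + 53/110) = 75*(-387/110) = -5805/22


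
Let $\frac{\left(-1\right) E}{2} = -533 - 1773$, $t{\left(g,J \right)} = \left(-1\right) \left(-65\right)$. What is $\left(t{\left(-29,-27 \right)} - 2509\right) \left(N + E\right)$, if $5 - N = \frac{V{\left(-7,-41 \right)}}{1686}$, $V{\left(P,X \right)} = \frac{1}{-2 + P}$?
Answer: $- \frac{85611314698}{7587} \approx -1.1284 \cdot 10^{7}$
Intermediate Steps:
$t{\left(g,J \right)} = 65$
$N = \frac{75871}{15174}$ ($N = 5 - \frac{1}{\left(-2 - 7\right) 1686} = 5 - \frac{1}{-9} \cdot \frac{1}{1686} = 5 - \left(- \frac{1}{9}\right) \frac{1}{1686} = 5 - - \frac{1}{15174} = 5 + \frac{1}{15174} = \frac{75871}{15174} \approx 5.0001$)
$E = 4612$ ($E = - 2 \left(-533 - 1773\right) = \left(-2\right) \left(-2306\right) = 4612$)
$\left(t{\left(-29,-27 \right)} - 2509\right) \left(N + E\right) = \left(65 - 2509\right) \left(\frac{75871}{15174} + 4612\right) = \left(-2444\right) \frac{70058359}{15174} = - \frac{85611314698}{7587}$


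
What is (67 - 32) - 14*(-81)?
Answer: 1169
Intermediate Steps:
(67 - 32) - 14*(-81) = 35 + 1134 = 1169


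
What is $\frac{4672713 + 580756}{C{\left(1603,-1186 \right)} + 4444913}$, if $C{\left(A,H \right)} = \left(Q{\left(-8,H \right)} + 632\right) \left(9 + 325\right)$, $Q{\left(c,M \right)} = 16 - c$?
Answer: $\frac{5253469}{4664017} \approx 1.1264$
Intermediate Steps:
$C{\left(A,H \right)} = 219104$ ($C{\left(A,H \right)} = \left(\left(16 - -8\right) + 632\right) \left(9 + 325\right) = \left(\left(16 + 8\right) + 632\right) 334 = \left(24 + 632\right) 334 = 656 \cdot 334 = 219104$)
$\frac{4672713 + 580756}{C{\left(1603,-1186 \right)} + 4444913} = \frac{4672713 + 580756}{219104 + 4444913} = \frac{5253469}{4664017}$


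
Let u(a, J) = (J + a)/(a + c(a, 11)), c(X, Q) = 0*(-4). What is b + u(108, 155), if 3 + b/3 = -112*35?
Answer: -1270789/108 ≈ -11767.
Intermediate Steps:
c(X, Q) = 0
u(a, J) = (J + a)/a (u(a, J) = (J + a)/(a + 0) = (J + a)/a)
b = -11769 (b = -9 + 3*(-112*35) = -9 + 3*(-3920) = -9 - 11760 = -11769)
b + u(108, 155) = -11769 + (155 + 108)/108 = -11769 + (1/108)*263 = -11769 + 263/108 = -1270789/108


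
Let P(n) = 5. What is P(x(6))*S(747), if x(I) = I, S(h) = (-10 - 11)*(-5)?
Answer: 525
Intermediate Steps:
S(h) = 105 (S(h) = -21*(-5) = 105)
P(x(6))*S(747) = 5*105 = 525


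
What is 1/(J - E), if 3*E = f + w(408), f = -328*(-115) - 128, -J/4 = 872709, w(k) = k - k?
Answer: -3/10510100 ≈ -2.8544e-7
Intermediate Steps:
w(k) = 0
J = -3490836 (J = -4*872709 = -3490836)
f = 37592 (f = 37720 - 128 = 37592)
E = 37592/3 (E = (37592 + 0)/3 = (⅓)*37592 = 37592/3 ≈ 12531.)
1/(J - E) = 1/(-3490836 - 1*37592/3) = 1/(-3490836 - 37592/3) = 1/(-10510100/3) = -3/10510100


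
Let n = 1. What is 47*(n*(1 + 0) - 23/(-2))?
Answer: 1175/2 ≈ 587.50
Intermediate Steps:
47*(n*(1 + 0) - 23/(-2)) = 47*(1*(1 + 0) - 23/(-2)) = 47*(1*1 - 23*(-½)) = 47*(1 + 23/2) = 47*(25/2) = 1175/2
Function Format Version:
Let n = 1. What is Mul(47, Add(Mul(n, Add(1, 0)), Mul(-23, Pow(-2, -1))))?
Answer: Rational(1175, 2) ≈ 587.50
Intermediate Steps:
Mul(47, Add(Mul(n, Add(1, 0)), Mul(-23, Pow(-2, -1)))) = Mul(47, Add(Mul(1, Add(1, 0)), Mul(-23, Pow(-2, -1)))) = Mul(47, Add(Mul(1, 1), Mul(-23, Rational(-1, 2)))) = Mul(47, Add(1, Rational(23, 2))) = Mul(47, Rational(25, 2)) = Rational(1175, 2)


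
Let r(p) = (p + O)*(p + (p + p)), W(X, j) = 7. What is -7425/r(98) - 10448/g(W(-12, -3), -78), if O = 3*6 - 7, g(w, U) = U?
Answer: 55706243/416598 ≈ 133.72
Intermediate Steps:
O = 11 (O = 18 - 7 = 11)
r(p) = 3*p*(11 + p) (r(p) = (p + 11)*(p + (p + p)) = (11 + p)*(p + 2*p) = (11 + p)*(3*p) = 3*p*(11 + p))
-7425/r(98) - 10448/g(W(-12, -3), -78) = -7425*1/(294*(11 + 98)) - 10448/(-78) = -7425/(3*98*109) - 10448*(-1/78) = -7425/32046 + 5224/39 = -7425*1/32046 + 5224/39 = -2475/10682 + 5224/39 = 55706243/416598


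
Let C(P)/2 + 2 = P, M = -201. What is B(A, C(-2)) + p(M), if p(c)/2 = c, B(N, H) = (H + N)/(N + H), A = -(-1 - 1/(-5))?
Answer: -401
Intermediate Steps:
C(P) = -4 + 2*P
A = 4/5 (A = -(-1 - 1*(-1/5)) = -(-1 + 1/5) = -1*(-4/5) = 4/5 ≈ 0.80000)
B(N, H) = 1 (B(N, H) = (H + N)/(H + N) = 1)
p(c) = 2*c
B(A, C(-2)) + p(M) = 1 + 2*(-201) = 1 - 402 = -401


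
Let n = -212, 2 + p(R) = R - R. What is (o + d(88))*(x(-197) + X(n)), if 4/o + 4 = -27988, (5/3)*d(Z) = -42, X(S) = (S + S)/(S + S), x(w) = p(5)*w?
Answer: -69658487/6998 ≈ -9954.1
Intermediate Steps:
p(R) = -2 (p(R) = -2 + (R - R) = -2 + 0 = -2)
x(w) = -2*w
X(S) = 1 (X(S) = (2*S)/((2*S)) = (2*S)*(1/(2*S)) = 1)
d(Z) = -126/5 (d(Z) = (⅗)*(-42) = -126/5)
o = -1/6998 (o = 4/(-4 - 27988) = 4/(-27992) = 4*(-1/27992) = -1/6998 ≈ -0.00014290)
(o + d(88))*(x(-197) + X(n)) = (-1/6998 - 126/5)*(-2*(-197) + 1) = -881753*(394 + 1)/34990 = -881753/34990*395 = -69658487/6998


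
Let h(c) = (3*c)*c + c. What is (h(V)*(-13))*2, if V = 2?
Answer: -364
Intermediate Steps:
h(c) = c + 3*c**2 (h(c) = 3*c**2 + c = c + 3*c**2)
(h(V)*(-13))*2 = ((2*(1 + 3*2))*(-13))*2 = ((2*(1 + 6))*(-13))*2 = ((2*7)*(-13))*2 = (14*(-13))*2 = -182*2 = -364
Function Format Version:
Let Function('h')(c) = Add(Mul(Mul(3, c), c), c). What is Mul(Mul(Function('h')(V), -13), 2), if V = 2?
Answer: -364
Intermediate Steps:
Function('h')(c) = Add(c, Mul(3, Pow(c, 2))) (Function('h')(c) = Add(Mul(3, Pow(c, 2)), c) = Add(c, Mul(3, Pow(c, 2))))
Mul(Mul(Function('h')(V), -13), 2) = Mul(Mul(Mul(2, Add(1, Mul(3, 2))), -13), 2) = Mul(Mul(Mul(2, Add(1, 6)), -13), 2) = Mul(Mul(Mul(2, 7), -13), 2) = Mul(Mul(14, -13), 2) = Mul(-182, 2) = -364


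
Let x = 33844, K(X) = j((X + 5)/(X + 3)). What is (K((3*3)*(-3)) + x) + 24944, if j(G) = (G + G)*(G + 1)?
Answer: 4232989/72 ≈ 58792.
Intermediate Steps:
j(G) = 2*G*(1 + G) (j(G) = (2*G)*(1 + G) = 2*G*(1 + G))
K(X) = 2*(1 + (5 + X)/(3 + X))*(5 + X)/(3 + X) (K(X) = 2*((X + 5)/(X + 3))*(1 + (X + 5)/(X + 3)) = 2*((5 + X)/(3 + X))*(1 + (5 + X)/(3 + X)) = 2*(1 + (5 + X)/(3 + X))*(5 + X)/(3 + X))
(K((3*3)*(-3)) + x) + 24944 = (4*(4 + (3*3)*(-3))*(5 + (3*3)*(-3))/(3 + (3*3)*(-3))**2 + 33844) + 24944 = (4*(4 + 9*(-3))*(5 + 9*(-3))/(3 + 9*(-3))**2 + 33844) + 24944 = (4*(4 - 27)*(5 - 27)/(3 - 27)**2 + 33844) + 24944 = (4*(-23)*(-22)/(-24)**2 + 33844) + 24944 = (4*(1/576)*(-23)*(-22) + 33844) + 24944 = (253/72 + 33844) + 24944 = 2437021/72 + 24944 = 4232989/72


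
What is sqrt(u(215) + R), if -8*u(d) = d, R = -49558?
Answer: I*sqrt(793358)/4 ≈ 222.68*I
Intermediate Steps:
u(d) = -d/8
sqrt(u(215) + R) = sqrt(-1/8*215 - 49558) = sqrt(-215/8 - 49558) = sqrt(-396679/8) = I*sqrt(793358)/4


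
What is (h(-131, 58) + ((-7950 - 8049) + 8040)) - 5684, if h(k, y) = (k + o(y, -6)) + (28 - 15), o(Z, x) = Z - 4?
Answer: -13707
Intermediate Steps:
o(Z, x) = -4 + Z
h(k, y) = 9 + k + y (h(k, y) = (k + (-4 + y)) + (28 - 15) = (-4 + k + y) + 13 = 9 + k + y)
(h(-131, 58) + ((-7950 - 8049) + 8040)) - 5684 = ((9 - 131 + 58) + ((-7950 - 8049) + 8040)) - 5684 = (-64 + (-15999 + 8040)) - 5684 = (-64 - 7959) - 5684 = -8023 - 5684 = -13707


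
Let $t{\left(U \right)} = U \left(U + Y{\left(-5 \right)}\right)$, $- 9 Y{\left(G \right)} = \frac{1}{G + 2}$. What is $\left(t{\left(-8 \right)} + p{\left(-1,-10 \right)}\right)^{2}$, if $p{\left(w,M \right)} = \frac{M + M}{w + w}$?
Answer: $\frac{3960100}{729} \approx 5432.2$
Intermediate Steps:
$Y{\left(G \right)} = - \frac{1}{9 \left(2 + G\right)}$ ($Y{\left(G \right)} = - \frac{1}{9 \left(G + 2\right)} = - \frac{1}{9 \left(2 + G\right)}$)
$p{\left(w,M \right)} = \frac{M}{w}$ ($p{\left(w,M \right)} = \frac{2 M}{2 w} = 2 M \frac{1}{2 w} = \frac{M}{w}$)
$t{\left(U \right)} = U \left(\frac{1}{27} + U\right)$ ($t{\left(U \right)} = U \left(U - \frac{1}{18 + 9 \left(-5\right)}\right) = U \left(U - \frac{1}{18 - 45}\right) = U \left(U - \frac{1}{-27}\right) = U \left(U - - \frac{1}{27}\right) = U \left(U + \frac{1}{27}\right) = U \left(\frac{1}{27} + U\right)$)
$\left(t{\left(-8 \right)} + p{\left(-1,-10 \right)}\right)^{2} = \left(- 8 \left(\frac{1}{27} - 8\right) - \frac{10}{-1}\right)^{2} = \left(\left(-8\right) \left(- \frac{215}{27}\right) - -10\right)^{2} = \left(\frac{1720}{27} + 10\right)^{2} = \left(\frac{1990}{27}\right)^{2} = \frac{3960100}{729}$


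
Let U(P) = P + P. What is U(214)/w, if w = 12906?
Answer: 214/6453 ≈ 0.033163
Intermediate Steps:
U(P) = 2*P
U(214)/w = (2*214)/12906 = 428*(1/12906) = 214/6453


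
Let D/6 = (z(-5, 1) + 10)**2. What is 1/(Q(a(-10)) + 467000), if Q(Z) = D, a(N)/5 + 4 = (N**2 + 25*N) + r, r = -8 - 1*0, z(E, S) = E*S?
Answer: 1/467150 ≈ 2.1406e-6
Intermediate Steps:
r = -8 (r = -8 + 0 = -8)
a(N) = -60 + 5*N**2 + 125*N (a(N) = -20 + 5*((N**2 + 25*N) - 8) = -20 + 5*(-8 + N**2 + 25*N) = -20 + (-40 + 5*N**2 + 125*N) = -60 + 5*N**2 + 125*N)
D = 150 (D = 6*(-5*1 + 10)**2 = 6*(-5 + 10)**2 = 6*5**2 = 6*25 = 150)
Q(Z) = 150
1/(Q(a(-10)) + 467000) = 1/(150 + 467000) = 1/467150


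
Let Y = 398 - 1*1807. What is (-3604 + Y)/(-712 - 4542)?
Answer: 5013/5254 ≈ 0.95413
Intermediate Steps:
Y = -1409 (Y = 398 - 1807 = -1409)
(-3604 + Y)/(-712 - 4542) = (-3604 - 1409)/(-712 - 4542) = -5013/(-5254) = -5013*(-1/5254) = 5013/5254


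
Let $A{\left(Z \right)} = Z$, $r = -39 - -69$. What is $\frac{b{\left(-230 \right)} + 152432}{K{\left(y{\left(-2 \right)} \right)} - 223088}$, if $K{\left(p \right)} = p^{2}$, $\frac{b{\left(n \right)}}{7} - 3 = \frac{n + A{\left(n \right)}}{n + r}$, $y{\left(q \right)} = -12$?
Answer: $- \frac{1524691}{2229440} \approx -0.68389$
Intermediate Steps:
$r = 30$ ($r = -39 + 69 = 30$)
$b{\left(n \right)} = 21 + \frac{14 n}{30 + n}$ ($b{\left(n \right)} = 21 + 7 \frac{n + n}{n + 30} = 21 + 7 \frac{2 n}{30 + n} = 21 + \frac{14 n}{30 + n}$)
$\frac{b{\left(-230 \right)} + 152432}{K{\left(y{\left(-2 \right)} \right)} - 223088} = \frac{\frac{35 \left(18 - 230\right)}{30 - 230} + 152432}{\left(-12\right)^{2} - 223088} = \frac{35 \frac{1}{-200} \left(-212\right) + 152432}{144 - 223088} = \frac{35 \left(- \frac{1}{200}\right) \left(-212\right) + 152432}{-222944} = \left(\frac{371}{10} + 152432\right) \left(- \frac{1}{222944}\right) = \frac{1524691}{10} \left(- \frac{1}{222944}\right) = - \frac{1524691}{2229440}$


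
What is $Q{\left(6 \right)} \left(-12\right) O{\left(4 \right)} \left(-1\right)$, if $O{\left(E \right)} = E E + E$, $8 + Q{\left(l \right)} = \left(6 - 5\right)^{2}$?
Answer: $-1680$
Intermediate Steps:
$Q{\left(l \right)} = -7$ ($Q{\left(l \right)} = -8 + \left(6 - 5\right)^{2} = -8 + 1^{2} = -8 + 1 = -7$)
$O{\left(E \right)} = E + E^{2}$ ($O{\left(E \right)} = E^{2} + E = E + E^{2}$)
$Q{\left(6 \right)} \left(-12\right) O{\left(4 \right)} \left(-1\right) = \left(-7\right) \left(-12\right) 4 \left(1 + 4\right) \left(-1\right) = 84 \cdot 4 \cdot 5 \left(-1\right) = 84 \cdot 20 \left(-1\right) = 84 \left(-20\right) = -1680$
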